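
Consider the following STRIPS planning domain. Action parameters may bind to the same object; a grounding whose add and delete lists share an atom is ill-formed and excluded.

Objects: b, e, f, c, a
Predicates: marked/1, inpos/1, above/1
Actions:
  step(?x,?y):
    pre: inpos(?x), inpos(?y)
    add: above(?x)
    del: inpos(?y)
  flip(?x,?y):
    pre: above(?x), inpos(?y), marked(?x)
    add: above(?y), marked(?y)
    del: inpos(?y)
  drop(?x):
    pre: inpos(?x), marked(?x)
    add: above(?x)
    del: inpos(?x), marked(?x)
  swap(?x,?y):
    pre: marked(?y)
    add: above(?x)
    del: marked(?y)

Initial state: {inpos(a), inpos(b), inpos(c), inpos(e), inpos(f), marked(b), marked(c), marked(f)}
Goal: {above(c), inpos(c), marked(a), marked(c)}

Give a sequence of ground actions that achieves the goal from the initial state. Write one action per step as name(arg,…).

1. step(c,b)  →  {above(c), inpos(a), inpos(c), inpos(e), inpos(f), marked(b), marked(c), marked(f)}
2. flip(c,a)  →  {above(a), above(c), inpos(c), inpos(e), inpos(f), marked(a), marked(b), marked(c), marked(f)}

step(c,b); flip(c,a)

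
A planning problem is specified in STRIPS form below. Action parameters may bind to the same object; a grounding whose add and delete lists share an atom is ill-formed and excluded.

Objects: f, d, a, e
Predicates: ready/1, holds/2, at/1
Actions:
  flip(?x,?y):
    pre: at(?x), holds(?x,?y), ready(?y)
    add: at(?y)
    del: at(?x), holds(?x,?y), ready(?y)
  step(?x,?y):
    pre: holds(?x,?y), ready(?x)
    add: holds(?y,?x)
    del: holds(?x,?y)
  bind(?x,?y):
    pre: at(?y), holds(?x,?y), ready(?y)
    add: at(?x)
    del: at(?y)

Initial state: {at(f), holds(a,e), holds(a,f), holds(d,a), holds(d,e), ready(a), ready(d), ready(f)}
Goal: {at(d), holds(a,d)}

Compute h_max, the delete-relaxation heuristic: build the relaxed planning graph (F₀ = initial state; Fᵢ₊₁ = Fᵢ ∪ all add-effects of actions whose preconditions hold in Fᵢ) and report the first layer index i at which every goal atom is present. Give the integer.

F0 = init (8 atoms)
F1 = F0 ∪ {at(a), holds(a,d), holds(e,a), holds(e,d), holds(f,a)}  (13 atoms)
F2 = F1 ∪ {at(d), at(e)}  (15 atoms)
goal ⊆ F2  ⇒  h_max = 2

2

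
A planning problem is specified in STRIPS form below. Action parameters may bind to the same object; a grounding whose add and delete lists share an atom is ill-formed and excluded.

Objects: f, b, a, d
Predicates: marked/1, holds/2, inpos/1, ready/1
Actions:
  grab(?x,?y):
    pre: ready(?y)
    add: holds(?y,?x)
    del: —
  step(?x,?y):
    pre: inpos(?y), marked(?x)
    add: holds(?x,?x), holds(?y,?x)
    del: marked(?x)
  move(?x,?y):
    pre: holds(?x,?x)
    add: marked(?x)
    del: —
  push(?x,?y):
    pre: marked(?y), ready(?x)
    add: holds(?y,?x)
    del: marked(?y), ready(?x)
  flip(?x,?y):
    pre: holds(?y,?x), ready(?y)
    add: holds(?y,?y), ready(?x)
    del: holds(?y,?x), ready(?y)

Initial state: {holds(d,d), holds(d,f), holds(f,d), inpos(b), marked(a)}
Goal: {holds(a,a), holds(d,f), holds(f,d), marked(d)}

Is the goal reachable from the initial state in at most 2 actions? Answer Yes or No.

1. step(a,b)  →  {holds(a,a), holds(b,a), holds(d,d), holds(d,f), holds(f,d), inpos(b)}
2. move(d,f)  →  {holds(a,a), holds(b,a), holds(d,d), holds(d,f), holds(f,d), inpos(b), marked(d)}
optimal plan length = 2; 2 ≤ 2

Yes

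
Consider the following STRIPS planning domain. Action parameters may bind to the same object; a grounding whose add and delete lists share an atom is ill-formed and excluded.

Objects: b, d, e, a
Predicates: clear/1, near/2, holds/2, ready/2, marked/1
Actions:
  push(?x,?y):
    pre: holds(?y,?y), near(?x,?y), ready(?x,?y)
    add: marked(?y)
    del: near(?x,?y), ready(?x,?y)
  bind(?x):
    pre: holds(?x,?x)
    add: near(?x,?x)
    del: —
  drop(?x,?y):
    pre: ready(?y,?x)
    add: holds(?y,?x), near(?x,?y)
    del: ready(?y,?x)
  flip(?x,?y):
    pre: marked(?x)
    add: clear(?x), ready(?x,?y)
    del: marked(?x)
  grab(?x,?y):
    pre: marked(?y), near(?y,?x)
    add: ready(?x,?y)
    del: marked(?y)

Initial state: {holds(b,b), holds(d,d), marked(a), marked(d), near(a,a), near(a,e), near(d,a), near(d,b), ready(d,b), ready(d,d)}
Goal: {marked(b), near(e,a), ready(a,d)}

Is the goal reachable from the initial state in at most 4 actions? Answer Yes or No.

Yes

1. push(d,b)  →  {holds(b,b), holds(d,d), marked(a), marked(b), marked(d), near(a,a), near(a,e), near(d,a), ready(d,d)}
2. flip(a,e)  →  {clear(a), holds(b,b), holds(d,d), marked(b), marked(d), near(a,a), near(a,e), near(d,a), ready(a,e), ready(d,d)}
3. drop(e,a)  →  {clear(a), holds(a,e), holds(b,b), holds(d,d), marked(b), marked(d), near(a,a), near(a,e), near(d,a), near(e,a), ready(d,d)}
4. grab(a,d)  →  {clear(a), holds(a,e), holds(b,b), holds(d,d), marked(b), near(a,a), near(a,e), near(d,a), near(e,a), ready(a,d), ready(d,d)}
optimal plan length = 4; 4 ≤ 4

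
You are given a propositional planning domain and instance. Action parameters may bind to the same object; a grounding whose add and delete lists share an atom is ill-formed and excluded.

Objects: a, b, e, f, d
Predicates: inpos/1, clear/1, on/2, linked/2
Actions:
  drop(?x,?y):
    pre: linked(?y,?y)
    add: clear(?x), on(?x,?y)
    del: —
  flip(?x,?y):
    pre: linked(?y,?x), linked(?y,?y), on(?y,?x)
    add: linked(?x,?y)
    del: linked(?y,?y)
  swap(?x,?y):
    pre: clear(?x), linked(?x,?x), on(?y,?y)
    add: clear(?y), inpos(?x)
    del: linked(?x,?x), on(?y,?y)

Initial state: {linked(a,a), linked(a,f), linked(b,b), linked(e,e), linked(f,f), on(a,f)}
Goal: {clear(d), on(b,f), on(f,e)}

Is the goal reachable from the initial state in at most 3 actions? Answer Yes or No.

Yes

1. drop(b,f)  →  {clear(b), linked(a,a), linked(a,f), linked(b,b), linked(e,e), linked(f,f), on(a,f), on(b,f)}
2. drop(f,e)  →  {clear(b), clear(f), linked(a,a), linked(a,f), linked(b,b), linked(e,e), linked(f,f), on(a,f), on(b,f), on(f,e)}
3. drop(d,a)  →  {clear(b), clear(d), clear(f), linked(a,a), linked(a,f), linked(b,b), linked(e,e), linked(f,f), on(a,f), on(b,f), on(d,a), on(f,e)}
optimal plan length = 3; 3 ≤ 3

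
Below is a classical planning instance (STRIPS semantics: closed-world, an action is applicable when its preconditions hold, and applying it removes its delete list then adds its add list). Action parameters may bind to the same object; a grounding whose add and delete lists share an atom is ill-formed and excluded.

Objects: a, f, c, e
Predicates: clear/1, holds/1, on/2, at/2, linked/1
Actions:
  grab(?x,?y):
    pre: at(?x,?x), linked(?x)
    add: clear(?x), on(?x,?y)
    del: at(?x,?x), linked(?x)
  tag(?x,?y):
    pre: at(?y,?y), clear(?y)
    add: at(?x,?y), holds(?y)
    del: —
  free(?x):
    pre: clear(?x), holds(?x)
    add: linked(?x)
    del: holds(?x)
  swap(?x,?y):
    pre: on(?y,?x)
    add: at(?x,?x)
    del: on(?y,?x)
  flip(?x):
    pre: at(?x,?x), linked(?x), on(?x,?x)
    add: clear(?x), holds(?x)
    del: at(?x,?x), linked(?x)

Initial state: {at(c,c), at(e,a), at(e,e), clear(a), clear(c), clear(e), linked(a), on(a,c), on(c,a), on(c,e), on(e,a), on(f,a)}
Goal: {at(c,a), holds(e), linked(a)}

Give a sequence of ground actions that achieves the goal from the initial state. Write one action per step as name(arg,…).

tag(a,e); swap(a,f); tag(c,a)

1. tag(a,e)  →  {at(a,e), at(c,c), at(e,a), at(e,e), clear(a), clear(c), clear(e), holds(e), linked(a), on(a,c), on(c,a), on(c,e), on(e,a), on(f,a)}
2. swap(a,f)  →  {at(a,a), at(a,e), at(c,c), at(e,a), at(e,e), clear(a), clear(c), clear(e), holds(e), linked(a), on(a,c), on(c,a), on(c,e), on(e,a)}
3. tag(c,a)  →  {at(a,a), at(a,e), at(c,a), at(c,c), at(e,a), at(e,e), clear(a), clear(c), clear(e), holds(a), holds(e), linked(a), on(a,c), on(c,a), on(c,e), on(e,a)}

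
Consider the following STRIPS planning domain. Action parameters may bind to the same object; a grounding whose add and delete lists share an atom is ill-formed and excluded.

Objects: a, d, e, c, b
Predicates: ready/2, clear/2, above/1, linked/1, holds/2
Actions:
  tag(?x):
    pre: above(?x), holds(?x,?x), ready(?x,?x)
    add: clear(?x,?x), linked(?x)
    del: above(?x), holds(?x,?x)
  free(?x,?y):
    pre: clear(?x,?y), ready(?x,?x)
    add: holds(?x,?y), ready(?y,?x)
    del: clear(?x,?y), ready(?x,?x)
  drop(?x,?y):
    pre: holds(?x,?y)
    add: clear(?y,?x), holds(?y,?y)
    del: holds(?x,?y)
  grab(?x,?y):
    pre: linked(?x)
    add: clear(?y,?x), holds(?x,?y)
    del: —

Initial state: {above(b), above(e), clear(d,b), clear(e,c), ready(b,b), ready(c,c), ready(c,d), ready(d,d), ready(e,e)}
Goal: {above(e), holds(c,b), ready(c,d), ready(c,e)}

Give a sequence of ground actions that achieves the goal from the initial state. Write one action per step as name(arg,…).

1. free(d,b)  →  {above(b), above(e), clear(e,c), holds(d,b), ready(b,b), ready(b,d), ready(c,c), ready(c,d), ready(e,e)}
2. free(e,c)  →  {above(b), above(e), holds(d,b), holds(e,c), ready(b,b), ready(b,d), ready(c,c), ready(c,d), ready(c,e)}
3. drop(d,b)  →  {above(b), above(e), clear(b,d), holds(b,b), holds(e,c), ready(b,b), ready(b,d), ready(c,c), ready(c,d), ready(c,e)}
4. tag(b)  →  {above(e), clear(b,b), clear(b,d), holds(e,c), linked(b), ready(b,b), ready(b,d), ready(c,c), ready(c,d), ready(c,e)}
5. grab(b,c)  →  {above(e), clear(b,b), clear(b,d), clear(c,b), holds(b,c), holds(e,c), linked(b), ready(b,b), ready(b,d), ready(c,c), ready(c,d), ready(c,e)}
6. free(c,b)  →  {above(e), clear(b,b), clear(b,d), holds(b,c), holds(c,b), holds(e,c), linked(b), ready(b,b), ready(b,c), ready(b,d), ready(c,d), ready(c,e)}

free(d,b); free(e,c); drop(d,b); tag(b); grab(b,c); free(c,b)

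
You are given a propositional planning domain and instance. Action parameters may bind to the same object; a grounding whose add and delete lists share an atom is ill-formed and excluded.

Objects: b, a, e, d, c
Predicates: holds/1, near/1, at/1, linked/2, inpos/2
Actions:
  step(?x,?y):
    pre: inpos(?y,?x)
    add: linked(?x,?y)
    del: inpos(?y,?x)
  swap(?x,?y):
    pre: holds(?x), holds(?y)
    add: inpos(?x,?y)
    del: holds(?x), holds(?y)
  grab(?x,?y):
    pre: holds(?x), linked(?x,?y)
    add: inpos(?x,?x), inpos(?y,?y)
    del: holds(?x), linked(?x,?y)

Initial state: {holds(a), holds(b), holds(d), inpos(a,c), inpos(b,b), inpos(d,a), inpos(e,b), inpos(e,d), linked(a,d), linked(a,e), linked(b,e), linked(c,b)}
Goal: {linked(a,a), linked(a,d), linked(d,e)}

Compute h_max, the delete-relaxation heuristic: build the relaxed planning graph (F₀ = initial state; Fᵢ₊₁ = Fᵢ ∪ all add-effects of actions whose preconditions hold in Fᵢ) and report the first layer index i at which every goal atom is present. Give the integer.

F0 = init (12 atoms)
F1 = F0 ∪ {inpos(a,a), inpos(a,b), inpos(a,d), inpos(b,a), inpos(b,d), inpos(d,b), inpos(d,d), inpos(e,e), linked(b,b), linked(c,a), linked(d,e)}  (23 atoms)
F2 = F1 ∪ {linked(a,a), linked(a,b), linked(b,a), linked(b,d), linked(d,a), linked(d,b), linked(d,d), linked(e,e)}  (31 atoms)
goal ⊆ F2  ⇒  h_max = 2

2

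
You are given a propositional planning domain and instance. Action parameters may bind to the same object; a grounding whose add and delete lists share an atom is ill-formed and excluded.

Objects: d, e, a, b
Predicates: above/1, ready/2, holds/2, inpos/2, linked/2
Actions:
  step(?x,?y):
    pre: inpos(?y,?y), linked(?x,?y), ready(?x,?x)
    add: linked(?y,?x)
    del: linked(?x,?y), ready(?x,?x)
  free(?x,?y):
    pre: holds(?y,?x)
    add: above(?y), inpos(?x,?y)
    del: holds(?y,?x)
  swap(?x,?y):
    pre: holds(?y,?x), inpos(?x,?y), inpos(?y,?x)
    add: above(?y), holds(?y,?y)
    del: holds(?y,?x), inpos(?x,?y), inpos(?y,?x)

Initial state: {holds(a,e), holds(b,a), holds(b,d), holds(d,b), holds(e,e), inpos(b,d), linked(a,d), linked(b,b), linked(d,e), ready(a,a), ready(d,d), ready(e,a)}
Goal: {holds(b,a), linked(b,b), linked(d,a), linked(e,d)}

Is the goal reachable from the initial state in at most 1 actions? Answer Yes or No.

No

1. free(d,b)  →  {above(b), holds(a,e), holds(b,a), holds(d,b), holds(e,e), inpos(b,d), inpos(d,b), linked(a,d), linked(b,b), linked(d,e), ready(a,a), ready(d,d), ready(e,a)}
2. free(e,e)  →  {above(b), above(e), holds(a,e), holds(b,a), holds(d,b), inpos(b,d), inpos(d,b), inpos(e,e), linked(a,d), linked(b,b), linked(d,e), ready(a,a), ready(d,d), ready(e,a)}
3. step(d,e)  →  {above(b), above(e), holds(a,e), holds(b,a), holds(d,b), inpos(b,d), inpos(d,b), inpos(e,e), linked(a,d), linked(b,b), linked(e,d), ready(a,a), ready(e,a)}
4. swap(b,d)  →  {above(b), above(d), above(e), holds(a,e), holds(b,a), holds(d,d), inpos(e,e), linked(a,d), linked(b,b), linked(e,d), ready(a,a), ready(e,a)}
5. free(d,d)  →  {above(b), above(d), above(e), holds(a,e), holds(b,a), inpos(d,d), inpos(e,e), linked(a,d), linked(b,b), linked(e,d), ready(a,a), ready(e,a)}
6. step(a,d)  →  {above(b), above(d), above(e), holds(a,e), holds(b,a), inpos(d,d), inpos(e,e), linked(b,b), linked(d,a), linked(e,d), ready(e,a)}
optimal plan length = 6; 6 > 1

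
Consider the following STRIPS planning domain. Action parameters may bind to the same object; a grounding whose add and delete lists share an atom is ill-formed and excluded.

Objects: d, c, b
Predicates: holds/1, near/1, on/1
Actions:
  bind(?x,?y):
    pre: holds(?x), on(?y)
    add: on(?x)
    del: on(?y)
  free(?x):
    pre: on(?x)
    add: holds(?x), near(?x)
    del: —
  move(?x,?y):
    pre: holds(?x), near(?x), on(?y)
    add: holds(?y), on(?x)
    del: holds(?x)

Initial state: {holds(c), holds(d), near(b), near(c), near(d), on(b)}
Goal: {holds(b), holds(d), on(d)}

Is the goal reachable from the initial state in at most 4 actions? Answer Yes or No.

1. free(b)  →  {holds(b), holds(c), holds(d), near(b), near(c), near(d), on(b)}
2. bind(d,b)  →  {holds(b), holds(c), holds(d), near(b), near(c), near(d), on(d)}
optimal plan length = 2; 2 ≤ 4

Yes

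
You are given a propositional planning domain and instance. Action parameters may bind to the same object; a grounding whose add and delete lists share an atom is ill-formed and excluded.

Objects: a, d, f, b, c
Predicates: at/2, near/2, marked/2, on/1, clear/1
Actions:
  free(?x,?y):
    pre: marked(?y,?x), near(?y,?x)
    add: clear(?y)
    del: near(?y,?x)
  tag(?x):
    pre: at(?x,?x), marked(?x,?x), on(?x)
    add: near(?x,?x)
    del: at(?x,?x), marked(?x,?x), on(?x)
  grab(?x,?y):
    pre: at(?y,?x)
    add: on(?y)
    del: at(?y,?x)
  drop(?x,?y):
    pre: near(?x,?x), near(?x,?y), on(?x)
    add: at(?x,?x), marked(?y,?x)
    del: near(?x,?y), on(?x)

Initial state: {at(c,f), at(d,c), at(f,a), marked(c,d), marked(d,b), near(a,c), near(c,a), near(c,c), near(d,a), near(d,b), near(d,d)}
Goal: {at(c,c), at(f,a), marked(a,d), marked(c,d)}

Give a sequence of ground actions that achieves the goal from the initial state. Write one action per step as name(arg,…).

1. grab(f,c)  →  {at(d,c), at(f,a), marked(c,d), marked(d,b), near(a,c), near(c,a), near(c,c), near(d,a), near(d,b), near(d,d), on(c)}
2. grab(c,d)  →  {at(f,a), marked(c,d), marked(d,b), near(a,c), near(c,a), near(c,c), near(d,a), near(d,b), near(d,d), on(c), on(d)}
3. drop(d,a)  →  {at(d,d), at(f,a), marked(a,d), marked(c,d), marked(d,b), near(a,c), near(c,a), near(c,c), near(d,b), near(d,d), on(c)}
4. drop(c,a)  →  {at(c,c), at(d,d), at(f,a), marked(a,c), marked(a,d), marked(c,d), marked(d,b), near(a,c), near(c,c), near(d,b), near(d,d)}

grab(f,c); grab(c,d); drop(d,a); drop(c,a)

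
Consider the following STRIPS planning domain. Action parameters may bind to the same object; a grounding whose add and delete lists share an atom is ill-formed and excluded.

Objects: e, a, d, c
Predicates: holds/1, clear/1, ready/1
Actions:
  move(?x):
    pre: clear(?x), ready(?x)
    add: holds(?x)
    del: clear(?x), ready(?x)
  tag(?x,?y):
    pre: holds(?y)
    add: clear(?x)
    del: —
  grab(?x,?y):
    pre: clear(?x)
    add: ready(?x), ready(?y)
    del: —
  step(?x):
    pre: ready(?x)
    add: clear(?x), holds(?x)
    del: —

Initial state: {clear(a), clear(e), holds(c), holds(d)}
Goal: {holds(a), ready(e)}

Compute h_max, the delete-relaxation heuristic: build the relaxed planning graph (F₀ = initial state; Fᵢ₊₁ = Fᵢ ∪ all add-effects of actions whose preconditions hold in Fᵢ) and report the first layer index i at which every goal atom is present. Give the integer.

2

F0 = init (4 atoms)
F1 = F0 ∪ {clear(c), clear(d), ready(a), ready(c), ready(d), ready(e)}  (10 atoms)
F2 = F1 ∪ {holds(a), holds(e)}  (12 atoms)
goal ⊆ F2  ⇒  h_max = 2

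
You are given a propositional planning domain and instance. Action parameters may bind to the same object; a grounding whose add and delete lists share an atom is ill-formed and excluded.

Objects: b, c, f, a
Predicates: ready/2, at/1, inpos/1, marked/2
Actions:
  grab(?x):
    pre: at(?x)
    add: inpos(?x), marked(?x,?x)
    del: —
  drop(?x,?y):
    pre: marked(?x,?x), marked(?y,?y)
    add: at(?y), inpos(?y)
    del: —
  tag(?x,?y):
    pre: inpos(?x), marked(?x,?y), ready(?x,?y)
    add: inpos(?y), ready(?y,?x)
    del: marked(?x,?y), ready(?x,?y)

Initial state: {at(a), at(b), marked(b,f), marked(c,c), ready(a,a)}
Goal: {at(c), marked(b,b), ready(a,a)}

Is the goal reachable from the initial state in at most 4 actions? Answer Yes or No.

Yes

1. grab(b)  →  {at(a), at(b), inpos(b), marked(b,b), marked(b,f), marked(c,c), ready(a,a)}
2. drop(b,c)  →  {at(a), at(b), at(c), inpos(b), inpos(c), marked(b,b), marked(b,f), marked(c,c), ready(a,a)}
optimal plan length = 2; 2 ≤ 4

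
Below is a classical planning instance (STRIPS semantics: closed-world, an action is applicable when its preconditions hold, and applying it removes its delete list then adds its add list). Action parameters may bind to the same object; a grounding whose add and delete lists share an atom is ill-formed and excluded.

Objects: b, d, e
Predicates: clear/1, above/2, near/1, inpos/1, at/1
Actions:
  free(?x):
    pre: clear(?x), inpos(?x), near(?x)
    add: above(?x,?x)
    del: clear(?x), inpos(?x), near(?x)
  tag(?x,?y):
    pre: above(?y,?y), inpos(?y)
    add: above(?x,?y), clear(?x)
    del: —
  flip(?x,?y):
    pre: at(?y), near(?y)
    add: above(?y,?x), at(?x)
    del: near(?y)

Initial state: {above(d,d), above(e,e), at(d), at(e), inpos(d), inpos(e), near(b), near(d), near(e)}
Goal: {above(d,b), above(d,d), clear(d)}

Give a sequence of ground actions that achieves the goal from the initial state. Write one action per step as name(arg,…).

tag(d,d); flip(b,d)

1. tag(d,d)  →  {above(d,d), above(e,e), at(d), at(e), clear(d), inpos(d), inpos(e), near(b), near(d), near(e)}
2. flip(b,d)  →  {above(d,b), above(d,d), above(e,e), at(b), at(d), at(e), clear(d), inpos(d), inpos(e), near(b), near(e)}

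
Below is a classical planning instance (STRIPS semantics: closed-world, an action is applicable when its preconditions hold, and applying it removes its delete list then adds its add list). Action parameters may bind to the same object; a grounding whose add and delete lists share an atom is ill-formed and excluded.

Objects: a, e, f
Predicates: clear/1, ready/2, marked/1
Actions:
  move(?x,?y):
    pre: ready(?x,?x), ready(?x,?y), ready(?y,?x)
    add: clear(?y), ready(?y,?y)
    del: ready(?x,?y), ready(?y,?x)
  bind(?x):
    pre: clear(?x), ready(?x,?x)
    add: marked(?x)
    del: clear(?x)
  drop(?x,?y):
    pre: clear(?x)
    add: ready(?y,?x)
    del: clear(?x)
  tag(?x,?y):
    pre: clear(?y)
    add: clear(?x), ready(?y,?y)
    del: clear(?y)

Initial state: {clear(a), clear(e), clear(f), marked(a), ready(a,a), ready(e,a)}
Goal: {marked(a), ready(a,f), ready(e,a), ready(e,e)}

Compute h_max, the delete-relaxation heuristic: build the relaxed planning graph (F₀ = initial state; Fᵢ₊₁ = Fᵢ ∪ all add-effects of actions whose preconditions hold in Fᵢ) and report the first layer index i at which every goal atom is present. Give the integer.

1

F0 = init (6 atoms)
F1 = F0 ∪ {ready(a,e), ready(a,f), ready(e,e), ready(e,f), ready(f,a), ready(f,e), ready(f,f)}  (13 atoms)
goal ⊆ F1  ⇒  h_max = 1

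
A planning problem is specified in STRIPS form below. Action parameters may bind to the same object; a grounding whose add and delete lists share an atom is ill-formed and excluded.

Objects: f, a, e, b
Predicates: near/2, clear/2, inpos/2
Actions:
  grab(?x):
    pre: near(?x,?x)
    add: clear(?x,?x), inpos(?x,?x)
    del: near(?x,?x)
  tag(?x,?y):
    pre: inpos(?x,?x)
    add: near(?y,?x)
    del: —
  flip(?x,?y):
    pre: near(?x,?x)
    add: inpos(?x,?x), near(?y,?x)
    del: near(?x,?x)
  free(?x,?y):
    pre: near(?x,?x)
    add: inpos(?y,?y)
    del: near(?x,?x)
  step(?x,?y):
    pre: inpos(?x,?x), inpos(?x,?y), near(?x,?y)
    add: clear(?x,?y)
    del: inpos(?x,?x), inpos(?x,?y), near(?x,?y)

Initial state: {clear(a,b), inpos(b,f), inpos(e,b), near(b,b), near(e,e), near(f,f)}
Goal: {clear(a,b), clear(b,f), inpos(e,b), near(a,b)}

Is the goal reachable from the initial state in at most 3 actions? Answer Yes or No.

Yes

1. flip(f,b)  →  {clear(a,b), inpos(b,f), inpos(e,b), inpos(f,f), near(b,b), near(b,f), near(e,e)}
2. flip(b,a)  →  {clear(a,b), inpos(b,b), inpos(b,f), inpos(e,b), inpos(f,f), near(a,b), near(b,f), near(e,e)}
3. step(b,f)  →  {clear(a,b), clear(b,f), inpos(e,b), inpos(f,f), near(a,b), near(e,e)}
optimal plan length = 3; 3 ≤ 3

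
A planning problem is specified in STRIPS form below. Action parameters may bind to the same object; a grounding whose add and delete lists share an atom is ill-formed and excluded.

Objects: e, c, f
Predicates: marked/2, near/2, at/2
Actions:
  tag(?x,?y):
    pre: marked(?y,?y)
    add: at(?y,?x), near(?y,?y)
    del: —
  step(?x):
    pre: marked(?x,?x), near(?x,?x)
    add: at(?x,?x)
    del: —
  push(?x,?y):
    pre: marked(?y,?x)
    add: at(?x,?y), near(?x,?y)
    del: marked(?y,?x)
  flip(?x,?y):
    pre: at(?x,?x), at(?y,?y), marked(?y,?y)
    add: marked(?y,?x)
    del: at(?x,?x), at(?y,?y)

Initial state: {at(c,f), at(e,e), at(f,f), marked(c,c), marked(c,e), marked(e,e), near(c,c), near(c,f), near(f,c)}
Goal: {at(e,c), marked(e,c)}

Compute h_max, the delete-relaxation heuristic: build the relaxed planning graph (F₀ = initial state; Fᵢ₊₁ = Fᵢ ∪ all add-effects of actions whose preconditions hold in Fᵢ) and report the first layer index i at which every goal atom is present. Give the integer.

F0 = init (9 atoms)
F1 = F0 ∪ {at(c,c), at(c,e), at(e,c), at(e,f), marked(e,f), near(e,c), near(e,e)}  (16 atoms)
F2 = F1 ∪ {at(f,e), marked(c,f), marked(e,c), near(f,e)}  (20 atoms)
goal ⊆ F2  ⇒  h_max = 2

2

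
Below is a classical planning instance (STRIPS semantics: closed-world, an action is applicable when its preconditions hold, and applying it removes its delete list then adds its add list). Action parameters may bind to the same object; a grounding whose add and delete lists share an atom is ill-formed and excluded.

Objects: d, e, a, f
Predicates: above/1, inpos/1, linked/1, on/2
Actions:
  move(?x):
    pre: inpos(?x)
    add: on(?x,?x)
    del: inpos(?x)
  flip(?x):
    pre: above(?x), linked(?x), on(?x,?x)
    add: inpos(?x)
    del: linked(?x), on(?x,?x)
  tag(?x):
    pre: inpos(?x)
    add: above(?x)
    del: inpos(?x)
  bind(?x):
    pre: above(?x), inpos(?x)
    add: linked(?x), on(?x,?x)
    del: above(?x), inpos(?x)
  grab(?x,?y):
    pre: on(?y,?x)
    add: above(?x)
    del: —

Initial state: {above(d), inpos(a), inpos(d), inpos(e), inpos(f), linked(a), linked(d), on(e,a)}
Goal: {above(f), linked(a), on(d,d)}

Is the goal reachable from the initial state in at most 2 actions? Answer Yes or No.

1. move(d)  →  {above(d), inpos(a), inpos(e), inpos(f), linked(a), linked(d), on(d,d), on(e,a)}
2. tag(f)  →  {above(d), above(f), inpos(a), inpos(e), linked(a), linked(d), on(d,d), on(e,a)}
optimal plan length = 2; 2 ≤ 2

Yes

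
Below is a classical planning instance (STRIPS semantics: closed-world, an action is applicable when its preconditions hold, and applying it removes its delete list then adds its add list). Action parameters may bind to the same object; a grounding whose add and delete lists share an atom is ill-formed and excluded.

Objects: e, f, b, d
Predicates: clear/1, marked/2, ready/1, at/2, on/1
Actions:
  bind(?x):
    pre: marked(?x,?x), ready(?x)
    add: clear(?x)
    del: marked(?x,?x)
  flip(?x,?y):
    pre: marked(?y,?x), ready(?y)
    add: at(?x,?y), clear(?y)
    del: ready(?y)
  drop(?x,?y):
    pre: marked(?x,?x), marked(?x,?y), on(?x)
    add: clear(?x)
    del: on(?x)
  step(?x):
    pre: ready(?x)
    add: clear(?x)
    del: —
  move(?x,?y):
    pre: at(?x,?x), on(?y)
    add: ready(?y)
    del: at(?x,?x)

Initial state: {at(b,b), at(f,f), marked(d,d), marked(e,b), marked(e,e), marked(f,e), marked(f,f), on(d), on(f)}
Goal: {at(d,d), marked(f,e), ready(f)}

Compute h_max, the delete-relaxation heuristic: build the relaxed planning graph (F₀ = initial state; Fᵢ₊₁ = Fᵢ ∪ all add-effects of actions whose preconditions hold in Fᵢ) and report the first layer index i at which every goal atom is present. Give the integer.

2

F0 = init (9 atoms)
F1 = F0 ∪ {clear(d), clear(f), ready(d), ready(f)}  (13 atoms)
F2 = F1 ∪ {at(d,d), at(e,f)}  (15 atoms)
goal ⊆ F2  ⇒  h_max = 2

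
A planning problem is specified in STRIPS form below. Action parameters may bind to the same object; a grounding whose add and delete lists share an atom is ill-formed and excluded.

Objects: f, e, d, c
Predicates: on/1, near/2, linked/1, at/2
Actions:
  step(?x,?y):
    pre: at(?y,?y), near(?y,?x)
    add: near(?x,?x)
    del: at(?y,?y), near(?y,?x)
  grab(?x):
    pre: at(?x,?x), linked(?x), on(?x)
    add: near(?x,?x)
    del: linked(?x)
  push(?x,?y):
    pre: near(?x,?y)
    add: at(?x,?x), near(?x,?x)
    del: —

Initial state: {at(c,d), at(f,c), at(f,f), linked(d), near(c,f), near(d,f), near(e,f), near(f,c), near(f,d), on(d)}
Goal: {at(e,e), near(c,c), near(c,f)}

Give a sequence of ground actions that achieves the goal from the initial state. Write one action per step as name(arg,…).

1. step(c,f)  →  {at(c,d), at(f,c), linked(d), near(c,c), near(c,f), near(d,f), near(e,f), near(f,d), on(d)}
2. push(e,f)  →  {at(c,d), at(e,e), at(f,c), linked(d), near(c,c), near(c,f), near(d,f), near(e,e), near(e,f), near(f,d), on(d)}

step(c,f); push(e,f)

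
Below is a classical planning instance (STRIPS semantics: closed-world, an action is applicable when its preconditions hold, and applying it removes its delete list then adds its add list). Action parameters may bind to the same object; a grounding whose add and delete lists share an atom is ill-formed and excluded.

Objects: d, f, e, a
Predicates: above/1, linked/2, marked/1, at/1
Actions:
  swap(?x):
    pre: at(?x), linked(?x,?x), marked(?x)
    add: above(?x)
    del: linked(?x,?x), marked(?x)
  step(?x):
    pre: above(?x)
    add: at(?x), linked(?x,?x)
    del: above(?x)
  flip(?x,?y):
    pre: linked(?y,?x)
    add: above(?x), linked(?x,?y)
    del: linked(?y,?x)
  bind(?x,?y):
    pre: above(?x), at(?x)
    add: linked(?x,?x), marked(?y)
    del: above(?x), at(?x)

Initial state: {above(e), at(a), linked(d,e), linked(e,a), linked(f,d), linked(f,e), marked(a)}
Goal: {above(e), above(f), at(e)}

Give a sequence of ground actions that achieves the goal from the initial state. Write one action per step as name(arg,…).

1. step(e)  →  {at(a), at(e), linked(d,e), linked(e,a), linked(e,e), linked(f,d), linked(f,e), marked(a)}
2. flip(e,f)  →  {above(e), at(a), at(e), linked(d,e), linked(e,a), linked(e,e), linked(e,f), linked(f,d), marked(a)}
3. flip(f,e)  →  {above(e), above(f), at(a), at(e), linked(d,e), linked(e,a), linked(e,e), linked(f,d), linked(f,e), marked(a)}

step(e); flip(e,f); flip(f,e)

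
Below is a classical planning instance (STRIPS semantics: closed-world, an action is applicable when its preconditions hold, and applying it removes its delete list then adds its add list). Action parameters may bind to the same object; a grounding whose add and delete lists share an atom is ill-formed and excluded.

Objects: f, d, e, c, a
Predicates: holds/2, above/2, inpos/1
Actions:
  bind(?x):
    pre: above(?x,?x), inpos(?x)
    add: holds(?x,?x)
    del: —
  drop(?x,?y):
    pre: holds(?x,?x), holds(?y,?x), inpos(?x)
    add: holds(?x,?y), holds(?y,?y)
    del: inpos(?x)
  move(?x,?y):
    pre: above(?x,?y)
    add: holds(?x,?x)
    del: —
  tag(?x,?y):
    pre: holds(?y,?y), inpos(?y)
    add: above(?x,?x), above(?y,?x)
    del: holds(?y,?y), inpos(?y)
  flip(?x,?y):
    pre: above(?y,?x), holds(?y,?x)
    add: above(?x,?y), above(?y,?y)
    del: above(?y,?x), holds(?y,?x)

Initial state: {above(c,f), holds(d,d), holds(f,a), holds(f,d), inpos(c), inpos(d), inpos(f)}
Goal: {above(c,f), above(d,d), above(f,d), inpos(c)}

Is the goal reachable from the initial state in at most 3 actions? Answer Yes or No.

1. drop(d,f)  →  {above(c,f), holds(d,d), holds(d,f), holds(f,a), holds(f,d), holds(f,f), inpos(c), inpos(f)}
2. tag(d,f)  →  {above(c,f), above(d,d), above(f,d), holds(d,d), holds(d,f), holds(f,a), holds(f,d), inpos(c)}
optimal plan length = 2; 2 ≤ 3

Yes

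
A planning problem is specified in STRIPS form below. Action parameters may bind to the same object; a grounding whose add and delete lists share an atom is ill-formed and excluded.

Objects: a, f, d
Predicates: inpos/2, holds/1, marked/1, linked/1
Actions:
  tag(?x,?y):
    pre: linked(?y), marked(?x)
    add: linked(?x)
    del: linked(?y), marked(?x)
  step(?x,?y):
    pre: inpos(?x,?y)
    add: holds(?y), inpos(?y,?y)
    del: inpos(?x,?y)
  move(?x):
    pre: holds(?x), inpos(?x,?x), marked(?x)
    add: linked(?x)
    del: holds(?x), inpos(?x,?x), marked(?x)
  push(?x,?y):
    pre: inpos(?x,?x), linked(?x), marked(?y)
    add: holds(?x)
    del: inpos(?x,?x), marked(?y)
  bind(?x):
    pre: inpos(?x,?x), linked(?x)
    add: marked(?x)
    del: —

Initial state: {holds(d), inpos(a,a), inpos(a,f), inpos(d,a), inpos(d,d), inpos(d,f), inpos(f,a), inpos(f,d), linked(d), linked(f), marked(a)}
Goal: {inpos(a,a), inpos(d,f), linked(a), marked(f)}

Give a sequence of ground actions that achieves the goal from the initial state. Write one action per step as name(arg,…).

1. tag(a,d)  →  {holds(d), inpos(a,a), inpos(a,f), inpos(d,a), inpos(d,d), inpos(d,f), inpos(f,a), inpos(f,d), linked(a), linked(f)}
2. step(a,f)  →  {holds(d), holds(f), inpos(a,a), inpos(d,a), inpos(d,d), inpos(d,f), inpos(f,a), inpos(f,d), inpos(f,f), linked(a), linked(f)}
3. bind(f)  →  {holds(d), holds(f), inpos(a,a), inpos(d,a), inpos(d,d), inpos(d,f), inpos(f,a), inpos(f,d), inpos(f,f), linked(a), linked(f), marked(f)}

tag(a,d); step(a,f); bind(f)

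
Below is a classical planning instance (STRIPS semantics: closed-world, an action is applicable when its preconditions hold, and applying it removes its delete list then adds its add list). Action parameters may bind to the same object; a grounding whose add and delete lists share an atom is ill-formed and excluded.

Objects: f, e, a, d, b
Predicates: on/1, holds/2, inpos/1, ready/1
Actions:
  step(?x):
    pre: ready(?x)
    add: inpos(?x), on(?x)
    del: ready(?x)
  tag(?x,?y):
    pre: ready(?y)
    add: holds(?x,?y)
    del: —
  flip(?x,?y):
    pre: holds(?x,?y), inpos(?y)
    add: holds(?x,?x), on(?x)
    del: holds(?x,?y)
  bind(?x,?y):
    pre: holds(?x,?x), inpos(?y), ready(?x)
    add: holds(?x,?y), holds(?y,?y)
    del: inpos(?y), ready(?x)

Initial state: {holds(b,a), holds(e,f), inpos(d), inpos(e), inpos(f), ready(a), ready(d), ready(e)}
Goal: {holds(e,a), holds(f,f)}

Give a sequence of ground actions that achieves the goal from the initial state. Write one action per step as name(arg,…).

tag(f,e); tag(e,a); flip(f,e)

1. tag(f,e)  →  {holds(b,a), holds(e,f), holds(f,e), inpos(d), inpos(e), inpos(f), ready(a), ready(d), ready(e)}
2. tag(e,a)  →  {holds(b,a), holds(e,a), holds(e,f), holds(f,e), inpos(d), inpos(e), inpos(f), ready(a), ready(d), ready(e)}
3. flip(f,e)  →  {holds(b,a), holds(e,a), holds(e,f), holds(f,f), inpos(d), inpos(e), inpos(f), on(f), ready(a), ready(d), ready(e)}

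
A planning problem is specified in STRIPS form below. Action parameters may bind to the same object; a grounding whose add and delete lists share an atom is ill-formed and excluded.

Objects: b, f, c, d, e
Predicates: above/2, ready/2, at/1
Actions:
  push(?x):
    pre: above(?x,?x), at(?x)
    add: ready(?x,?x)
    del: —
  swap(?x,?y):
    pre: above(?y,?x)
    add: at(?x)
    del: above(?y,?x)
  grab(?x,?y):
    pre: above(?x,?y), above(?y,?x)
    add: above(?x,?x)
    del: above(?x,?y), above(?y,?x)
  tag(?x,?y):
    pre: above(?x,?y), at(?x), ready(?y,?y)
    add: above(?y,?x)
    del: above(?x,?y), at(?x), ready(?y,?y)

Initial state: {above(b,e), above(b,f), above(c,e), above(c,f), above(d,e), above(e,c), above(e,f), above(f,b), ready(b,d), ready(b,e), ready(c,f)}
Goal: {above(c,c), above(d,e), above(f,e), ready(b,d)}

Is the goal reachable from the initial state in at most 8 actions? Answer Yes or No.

1. swap(f,c)  →  {above(b,e), above(b,f), above(c,e), above(d,e), above(e,c), above(e,f), above(f,b), at(f), ready(b,d), ready(b,e), ready(c,f)}
2. swap(e,b)  →  {above(b,f), above(c,e), above(d,e), above(e,c), above(e,f), above(f,b), at(e), at(f), ready(b,d), ready(b,e), ready(c,f)}
3. grab(f,b)  →  {above(c,e), above(d,e), above(e,c), above(e,f), above(f,f), at(e), at(f), ready(b,d), ready(b,e), ready(c,f)}
4. push(f)  →  {above(c,e), above(d,e), above(e,c), above(e,f), above(f,f), at(e), at(f), ready(b,d), ready(b,e), ready(c,f), ready(f,f)}
5. grab(c,e)  →  {above(c,c), above(d,e), above(e,f), above(f,f), at(e), at(f), ready(b,d), ready(b,e), ready(c,f), ready(f,f)}
6. tag(e,f)  →  {above(c,c), above(d,e), above(f,e), above(f,f), at(f), ready(b,d), ready(b,e), ready(c,f)}
optimal plan length = 6; 6 ≤ 8

Yes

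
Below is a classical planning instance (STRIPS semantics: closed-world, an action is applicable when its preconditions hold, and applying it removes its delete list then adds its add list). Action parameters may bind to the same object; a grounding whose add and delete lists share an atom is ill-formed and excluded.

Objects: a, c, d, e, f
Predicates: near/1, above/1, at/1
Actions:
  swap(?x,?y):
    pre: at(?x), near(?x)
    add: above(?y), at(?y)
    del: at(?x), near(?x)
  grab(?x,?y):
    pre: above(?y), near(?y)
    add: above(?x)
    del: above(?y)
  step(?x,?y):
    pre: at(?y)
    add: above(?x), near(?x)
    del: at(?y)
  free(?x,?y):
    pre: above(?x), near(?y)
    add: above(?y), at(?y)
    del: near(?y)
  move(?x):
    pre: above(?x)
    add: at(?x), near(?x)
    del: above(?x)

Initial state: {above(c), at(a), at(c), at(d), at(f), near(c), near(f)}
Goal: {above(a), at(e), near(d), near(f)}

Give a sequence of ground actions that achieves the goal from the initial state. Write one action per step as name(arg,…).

1. swap(c,e)  →  {above(c), above(e), at(a), at(d), at(e), at(f), near(f)}
2. step(a,a)  →  {above(a), above(c), above(e), at(d), at(e), at(f), near(a), near(f)}
3. step(d,d)  →  {above(a), above(c), above(d), above(e), at(e), at(f), near(a), near(d), near(f)}

swap(c,e); step(a,a); step(d,d)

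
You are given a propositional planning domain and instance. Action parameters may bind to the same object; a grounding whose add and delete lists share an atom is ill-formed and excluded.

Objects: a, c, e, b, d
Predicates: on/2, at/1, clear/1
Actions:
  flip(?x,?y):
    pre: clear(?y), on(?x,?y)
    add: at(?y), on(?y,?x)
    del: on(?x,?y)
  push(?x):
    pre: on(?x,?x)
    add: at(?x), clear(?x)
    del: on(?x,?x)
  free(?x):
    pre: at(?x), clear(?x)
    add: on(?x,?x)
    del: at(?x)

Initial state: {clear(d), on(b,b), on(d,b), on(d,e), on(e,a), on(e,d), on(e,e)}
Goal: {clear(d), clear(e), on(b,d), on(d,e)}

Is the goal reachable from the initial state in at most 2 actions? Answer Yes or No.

No

1. push(e)  →  {at(e), clear(d), clear(e), on(b,b), on(d,b), on(d,e), on(e,a), on(e,d)}
2. push(b)  →  {at(b), at(e), clear(b), clear(d), clear(e), on(d,b), on(d,e), on(e,a), on(e,d)}
3. flip(d,b)  →  {at(b), at(e), clear(b), clear(d), clear(e), on(b,d), on(d,e), on(e,a), on(e,d)}
optimal plan length = 3; 3 > 2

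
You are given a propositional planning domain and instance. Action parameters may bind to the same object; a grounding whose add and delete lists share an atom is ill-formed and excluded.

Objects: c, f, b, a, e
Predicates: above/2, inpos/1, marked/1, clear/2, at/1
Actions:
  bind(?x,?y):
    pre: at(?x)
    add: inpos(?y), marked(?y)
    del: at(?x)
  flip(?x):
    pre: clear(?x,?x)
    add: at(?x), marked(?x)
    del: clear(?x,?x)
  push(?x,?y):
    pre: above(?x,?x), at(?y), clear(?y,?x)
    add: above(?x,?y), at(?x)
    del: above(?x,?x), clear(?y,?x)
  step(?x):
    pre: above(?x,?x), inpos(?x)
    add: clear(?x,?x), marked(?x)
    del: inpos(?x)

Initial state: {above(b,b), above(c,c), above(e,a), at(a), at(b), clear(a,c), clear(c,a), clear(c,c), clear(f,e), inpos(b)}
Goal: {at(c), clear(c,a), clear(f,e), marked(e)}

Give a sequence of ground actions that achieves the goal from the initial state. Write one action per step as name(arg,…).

1. bind(b,e)  →  {above(b,b), above(c,c), above(e,a), at(a), clear(a,c), clear(c,a), clear(c,c), clear(f,e), inpos(b), inpos(e), marked(e)}
2. flip(c)  →  {above(b,b), above(c,c), above(e,a), at(a), at(c), clear(a,c), clear(c,a), clear(f,e), inpos(b), inpos(e), marked(c), marked(e)}

bind(b,e); flip(c)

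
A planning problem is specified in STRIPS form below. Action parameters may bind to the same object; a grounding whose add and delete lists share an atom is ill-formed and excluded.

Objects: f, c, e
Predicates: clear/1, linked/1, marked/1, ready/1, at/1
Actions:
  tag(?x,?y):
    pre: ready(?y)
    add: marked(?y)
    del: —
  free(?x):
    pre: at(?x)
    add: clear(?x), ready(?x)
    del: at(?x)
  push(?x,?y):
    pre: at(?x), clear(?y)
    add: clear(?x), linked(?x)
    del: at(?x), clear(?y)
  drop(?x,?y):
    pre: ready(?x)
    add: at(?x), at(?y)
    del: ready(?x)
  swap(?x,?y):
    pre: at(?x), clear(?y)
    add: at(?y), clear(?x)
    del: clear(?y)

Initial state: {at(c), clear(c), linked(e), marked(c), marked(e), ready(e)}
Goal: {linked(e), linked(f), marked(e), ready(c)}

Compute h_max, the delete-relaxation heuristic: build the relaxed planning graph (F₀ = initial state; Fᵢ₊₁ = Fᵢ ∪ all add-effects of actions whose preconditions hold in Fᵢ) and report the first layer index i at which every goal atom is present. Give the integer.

2

F0 = init (6 atoms)
F1 = F0 ∪ {at(e), at(f), ready(c)}  (9 atoms)
F2 = F1 ∪ {clear(e), clear(f), linked(f), ready(f)}  (13 atoms)
goal ⊆ F2  ⇒  h_max = 2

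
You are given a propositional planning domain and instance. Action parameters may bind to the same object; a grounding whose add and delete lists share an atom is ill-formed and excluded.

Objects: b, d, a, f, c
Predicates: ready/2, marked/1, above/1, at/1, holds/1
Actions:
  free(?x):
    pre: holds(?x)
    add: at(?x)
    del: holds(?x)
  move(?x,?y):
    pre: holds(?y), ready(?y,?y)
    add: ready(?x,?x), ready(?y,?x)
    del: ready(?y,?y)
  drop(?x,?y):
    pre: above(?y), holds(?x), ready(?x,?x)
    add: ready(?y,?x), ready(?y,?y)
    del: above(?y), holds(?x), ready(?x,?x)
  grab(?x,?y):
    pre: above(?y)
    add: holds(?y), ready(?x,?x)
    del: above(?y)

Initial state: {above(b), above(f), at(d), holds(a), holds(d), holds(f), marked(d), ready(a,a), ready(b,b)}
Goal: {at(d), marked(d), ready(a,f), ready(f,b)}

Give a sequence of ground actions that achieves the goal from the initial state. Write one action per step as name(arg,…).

1. move(f,a)  →  {above(b), above(f), at(d), holds(a), holds(d), holds(f), marked(d), ready(a,f), ready(b,b), ready(f,f)}
2. move(b,f)  →  {above(b), above(f), at(d), holds(a), holds(d), holds(f), marked(d), ready(a,f), ready(b,b), ready(f,b)}

move(f,a); move(b,f)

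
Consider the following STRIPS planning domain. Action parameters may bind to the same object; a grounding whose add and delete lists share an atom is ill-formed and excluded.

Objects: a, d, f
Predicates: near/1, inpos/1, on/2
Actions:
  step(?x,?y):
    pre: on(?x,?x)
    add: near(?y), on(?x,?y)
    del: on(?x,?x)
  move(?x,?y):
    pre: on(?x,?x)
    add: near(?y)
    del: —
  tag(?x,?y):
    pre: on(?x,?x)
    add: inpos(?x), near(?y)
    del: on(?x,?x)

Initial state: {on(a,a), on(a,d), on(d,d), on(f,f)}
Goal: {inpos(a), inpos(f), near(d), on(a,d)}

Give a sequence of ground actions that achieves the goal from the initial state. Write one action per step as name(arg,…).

tag(a,a); tag(f,d)

1. tag(a,a)  →  {inpos(a), near(a), on(a,d), on(d,d), on(f,f)}
2. tag(f,d)  →  {inpos(a), inpos(f), near(a), near(d), on(a,d), on(d,d)}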